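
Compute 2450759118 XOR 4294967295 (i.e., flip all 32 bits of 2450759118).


2450759118 ^ 4294967295 = 1844208177

1844208177


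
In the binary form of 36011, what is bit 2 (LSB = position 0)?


0b1000110010101011, position 2 = 0

0


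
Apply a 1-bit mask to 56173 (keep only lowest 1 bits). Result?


56173 & 1 = 1

1


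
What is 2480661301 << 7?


0b10010011110110111110001100110101 << 7 = 0b100100111101101111100011001101010000000 = 317524646528

317524646528


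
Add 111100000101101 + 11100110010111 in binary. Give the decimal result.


111100000101101 + 11100110010111 = 1011000111000100 = 45508

45508


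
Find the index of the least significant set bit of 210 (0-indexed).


0b11010010. Lowest set bit at position 1

1


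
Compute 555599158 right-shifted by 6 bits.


0b100001000111011100010100110110 >> 6 = 0b100001000111011100010100 = 8681236

8681236


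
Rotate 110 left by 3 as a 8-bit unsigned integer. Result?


Rotate 0b1101110 left by 3 (8-bit) = 0b1110011 = 115

115


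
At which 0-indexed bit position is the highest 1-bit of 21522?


0b101010000010010. Highest set bit at position 14

14


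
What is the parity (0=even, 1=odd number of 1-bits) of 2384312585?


0b10001110000111011011100100001001 has 15 ones => parity 1

1


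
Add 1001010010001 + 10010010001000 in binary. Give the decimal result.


1001010010001 + 10010010001000 = 11011100011001 = 14105

14105


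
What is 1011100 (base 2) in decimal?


1011100 in decimal = 92

92


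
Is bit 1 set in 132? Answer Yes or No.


0b10000100, bit 1 = 0. No

No


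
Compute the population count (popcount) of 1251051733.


0b1001010100100011000100011010101 has 13 set bits

13


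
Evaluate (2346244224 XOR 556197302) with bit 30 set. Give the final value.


Step 1: 2346244224 ^ 556197302 = 2868788534
Step 2: 2868788534 | (1 << 30) = 2868788534 | 1073741824 = 3942530358

3942530358


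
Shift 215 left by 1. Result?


0b11010111 << 1 = 0b110101110 = 430

430


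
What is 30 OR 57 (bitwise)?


0b11110 | 0b111001 = 0b111111 = 63

63


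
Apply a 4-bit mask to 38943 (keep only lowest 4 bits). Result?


38943 & 15 = 15

15


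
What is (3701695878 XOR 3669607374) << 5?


Step 1: 3701695878 ^ 3669607374 = 102409800
Step 2: 102409800 << 5 = 3277113600

3277113600


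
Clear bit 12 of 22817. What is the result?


22817 & ~(1 << 12) = 18721

18721


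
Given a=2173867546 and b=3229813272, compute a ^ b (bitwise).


2173867546 ^ 3229813272 = 1091673090

1091673090


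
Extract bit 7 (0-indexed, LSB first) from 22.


0b10110, position 7 = 0

0


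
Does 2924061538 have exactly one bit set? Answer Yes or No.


0b10101110010010011010001101100010. Multiple bits set => No

No


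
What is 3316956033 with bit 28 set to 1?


3316956033 | (1 << 28) = 3316956033 | 268435456 = 3585391489

3585391489


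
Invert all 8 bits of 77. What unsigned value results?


77 ^ 255 = 178

178


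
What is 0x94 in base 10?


94 hex = 148 decimal

148


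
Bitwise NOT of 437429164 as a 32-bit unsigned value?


~0b11010000100101010001110101100 = 0b11100101111011010101110001010011 = 3857538131 (32-bit unsigned)

3857538131


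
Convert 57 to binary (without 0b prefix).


57 = 111001 in binary

111001


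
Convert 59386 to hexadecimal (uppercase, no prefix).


59386 = E7FA hex

E7FA


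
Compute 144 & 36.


0b10010000 & 0b100100 = 0b0 = 0

0


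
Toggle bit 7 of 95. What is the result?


95 ^ (1 << 7) = 95 ^ 128 = 223

223


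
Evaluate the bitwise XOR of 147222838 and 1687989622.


0b1000110001100111000100110110 ^ 0b1100100100111001010110101110110 = 0b1101100010110101101110001000000 = 1817893952

1817893952


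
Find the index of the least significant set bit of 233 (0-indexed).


0b11101001. Lowest set bit at position 0

0


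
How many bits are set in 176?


0b10110000 has 3 set bits

3


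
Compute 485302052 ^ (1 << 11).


485302052 ^ (1 << 11) = 485302052 ^ 2048 = 485300004

485300004


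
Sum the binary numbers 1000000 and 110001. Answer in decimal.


1000000 + 110001 = 1110001 = 113

113


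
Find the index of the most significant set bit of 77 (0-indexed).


0b1001101. Highest set bit at position 6

6


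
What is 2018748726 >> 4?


0b1111000010100111010100100110110 >> 4 = 0b111100001010011101010010011 = 126171795

126171795


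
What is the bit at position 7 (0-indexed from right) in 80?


0b1010000, position 7 = 0

0


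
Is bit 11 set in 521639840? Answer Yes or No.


0b11111000101111001011110100000, bit 11 = 0. No

No


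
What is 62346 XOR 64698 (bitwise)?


0b1111001110001010 ^ 0b1111110010111010 = 0b111100110000 = 3888

3888


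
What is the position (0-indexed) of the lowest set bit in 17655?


0b100010011110111. Lowest set bit at position 0

0


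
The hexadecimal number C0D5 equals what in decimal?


C0D5 hex = 49365 decimal

49365


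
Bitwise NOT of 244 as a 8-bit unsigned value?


~0b11110100 = 0b1011 = 11 (8-bit unsigned)

11


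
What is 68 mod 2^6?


68 & 63 = 4

4


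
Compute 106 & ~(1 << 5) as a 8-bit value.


106 & ~(1 << 5) = 74

74


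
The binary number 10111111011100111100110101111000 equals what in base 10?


10111111011100111100110101111000 in decimal = 3212037496

3212037496


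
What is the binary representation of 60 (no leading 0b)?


60 = 111100 in binary

111100


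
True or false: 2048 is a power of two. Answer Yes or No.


0b100000000000. Only one bit set => Yes

Yes


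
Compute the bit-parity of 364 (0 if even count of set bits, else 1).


0b101101100 has 5 ones => parity 1

1


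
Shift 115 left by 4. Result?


0b1110011 << 4 = 0b11100110000 = 1840

1840


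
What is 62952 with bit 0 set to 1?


62952 | (1 << 0) = 62952 | 1 = 62953

62953


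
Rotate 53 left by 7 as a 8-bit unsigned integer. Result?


Rotate 0b110101 left by 7 (8-bit) = 0b10011010 = 154

154


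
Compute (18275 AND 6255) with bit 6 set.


Step 1: 18275 & 6255 = 99
Step 2: 99 | (1 << 6) = 99 | 64 = 99

99


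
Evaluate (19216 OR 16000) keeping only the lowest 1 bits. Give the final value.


Step 1: 19216 | 16000 = 32656
Step 2: 32656 & 1 = 0

0


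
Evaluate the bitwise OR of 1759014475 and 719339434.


0b1101000110110000110111001001011 | 0b101010111000000011111110101010 = 0b1101010111110000111111111101011 = 1794670571

1794670571


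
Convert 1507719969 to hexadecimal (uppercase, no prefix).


1507719969 = 59DDFB21 hex

59DDFB21


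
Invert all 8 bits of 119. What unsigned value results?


119 ^ 255 = 136

136


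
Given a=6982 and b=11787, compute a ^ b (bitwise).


6982 ^ 11787 = 13645

13645


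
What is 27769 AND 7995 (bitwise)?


0b110110001111001 & 0b1111100111011 = 0b110000111001 = 3129

3129


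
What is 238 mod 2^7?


238 & 127 = 110

110


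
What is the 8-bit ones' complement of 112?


112 ^ 255 = 143

143


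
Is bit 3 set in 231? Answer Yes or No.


0b11100111, bit 3 = 0. No

No


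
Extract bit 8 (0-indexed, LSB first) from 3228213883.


0b11000000011010101010001001111011, position 8 = 0

0


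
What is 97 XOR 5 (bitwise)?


0b1100001 ^ 0b101 = 0b1100100 = 100

100


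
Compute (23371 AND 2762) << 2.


Step 1: 23371 & 2762 = 2634
Step 2: 2634 << 2 = 10536

10536


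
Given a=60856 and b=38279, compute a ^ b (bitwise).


60856 ^ 38279 = 30783

30783


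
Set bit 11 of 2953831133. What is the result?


2953831133 | (1 << 11) = 2953831133 | 2048 = 2953833181

2953833181


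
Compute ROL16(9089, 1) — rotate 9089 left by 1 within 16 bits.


Rotate 0b10001110000001 left by 1 (16-bit) = 0b100011100000010 = 18178

18178


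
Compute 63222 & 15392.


0b1111011011110110 & 0b11110000100000 = 0b11010000100000 = 13344

13344


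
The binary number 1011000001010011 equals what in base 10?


1011000001010011 in decimal = 45139

45139


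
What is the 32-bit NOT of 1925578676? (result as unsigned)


~0b1110010110001011111111110110100 = 0b10001101001110100000000001001011 = 2369388619 (32-bit unsigned)

2369388619


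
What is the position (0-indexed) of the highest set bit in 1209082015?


0b1001000000100010010000010011111. Highest set bit at position 30

30


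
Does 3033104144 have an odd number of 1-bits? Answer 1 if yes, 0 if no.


0b10110100110010010111111100010000 has 16 ones => parity 0

0


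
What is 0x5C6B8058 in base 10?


5C6B8058 hex = 1550549080 decimal

1550549080


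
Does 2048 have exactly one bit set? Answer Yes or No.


0b100000000000. Only one bit set => Yes

Yes


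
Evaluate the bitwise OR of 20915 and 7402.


0b101000110110011 | 0b1110011101010 = 0b101110111111011 = 24059

24059


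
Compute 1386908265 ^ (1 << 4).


1386908265 ^ (1 << 4) = 1386908265 ^ 16 = 1386908281

1386908281


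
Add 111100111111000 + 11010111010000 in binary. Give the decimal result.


111100111111000 + 11010111010000 = 1010111111001000 = 45000

45000


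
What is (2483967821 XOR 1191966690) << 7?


Step 1: 2483967821 ^ 1191966690 = 3540361391
Step 2: 3540361391 << 7 = 453166258048

453166258048


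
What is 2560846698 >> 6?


0b10011000101000110110101101101010 >> 6 = 0b10011000101000110110101101 = 40013229

40013229


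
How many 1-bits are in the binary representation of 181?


0b10110101 has 5 set bits

5


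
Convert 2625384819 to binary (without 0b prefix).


2625384819 = 10011100011111000011000101110011 in binary

10011100011111000011000101110011


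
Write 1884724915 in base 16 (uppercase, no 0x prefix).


1884724915 = 70569EB3 hex

70569EB3


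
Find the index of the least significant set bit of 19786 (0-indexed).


0b100110101001010. Lowest set bit at position 1

1


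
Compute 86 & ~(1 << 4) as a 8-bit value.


86 & ~(1 << 4) = 70

70


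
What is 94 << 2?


0b1011110 << 2 = 0b101111000 = 376

376


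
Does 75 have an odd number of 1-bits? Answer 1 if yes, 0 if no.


0b1001011 has 4 ones => parity 0

0


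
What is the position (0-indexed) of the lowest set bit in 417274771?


0b11000110111110001101110010011. Lowest set bit at position 0

0


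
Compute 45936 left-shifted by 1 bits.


0b1011001101110000 << 1 = 0b10110011011100000 = 91872

91872


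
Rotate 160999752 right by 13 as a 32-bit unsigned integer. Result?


Rotate 0b1001100110001010100101001000 right by 13 (32-bit) = 0b1001010010000000100110011000101 = 1245727941

1245727941


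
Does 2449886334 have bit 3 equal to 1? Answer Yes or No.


0b10010010000001100100110001111110, bit 3 = 1. Yes

Yes


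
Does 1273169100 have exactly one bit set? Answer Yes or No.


0b1001011111000110000010011001100. Multiple bits set => No

No


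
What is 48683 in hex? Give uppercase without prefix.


48683 = BE2B hex

BE2B


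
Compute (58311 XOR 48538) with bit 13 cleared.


Step 1: 58311 ^ 48538 = 24157
Step 2: 24157 & ~(1 << 13) = 24157

24157


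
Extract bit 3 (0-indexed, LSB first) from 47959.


0b1011101101010111, position 3 = 0

0


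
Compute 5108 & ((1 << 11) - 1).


5108 & 2047 = 1012

1012


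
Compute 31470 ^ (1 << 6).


31470 ^ (1 << 6) = 31470 ^ 64 = 31406

31406


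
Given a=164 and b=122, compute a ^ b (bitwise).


164 ^ 122 = 222

222


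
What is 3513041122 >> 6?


0b11010001011001001100000011100010 >> 6 = 0b11010001011001001100000011 = 54891267

54891267


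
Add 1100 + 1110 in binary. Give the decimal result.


1100 + 1110 = 11010 = 26

26


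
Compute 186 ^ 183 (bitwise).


0b10111010 ^ 0b10110111 = 0b1101 = 13

13


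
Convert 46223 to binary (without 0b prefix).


46223 = 1011010010001111 in binary

1011010010001111


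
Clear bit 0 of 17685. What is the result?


17685 & ~(1 << 0) = 17684

17684


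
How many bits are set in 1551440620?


0b1011100011110010001101011101100 has 17 set bits

17


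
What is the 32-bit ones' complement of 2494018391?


2494018391 ^ 4294967295 = 1800948904

1800948904


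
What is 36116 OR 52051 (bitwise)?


0b1000110100010100 | 0b1100101101010011 = 0b1100111101010111 = 53079

53079


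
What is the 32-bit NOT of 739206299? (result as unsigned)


~0b101100000011110110010010011011 = 0b11010011111100001001101101100100 = 3555760996 (32-bit unsigned)

3555760996


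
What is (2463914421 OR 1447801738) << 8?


Step 1: 2463914421 | 1447801738 = 3605003199
Step 2: 3605003199 << 8 = 922880818944

922880818944


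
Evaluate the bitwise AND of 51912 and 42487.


0b1100101011001000 & 0b1010010111110111 = 0b1000000011000000 = 32960

32960


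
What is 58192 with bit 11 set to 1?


58192 | (1 << 11) = 58192 | 2048 = 60240

60240


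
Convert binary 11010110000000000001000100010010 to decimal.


11010110000000000001000100010010 in decimal = 3590328594

3590328594


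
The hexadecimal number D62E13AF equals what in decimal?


D62E13AF hex = 3593343919 decimal

3593343919


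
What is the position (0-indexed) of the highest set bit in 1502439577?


0b1011001100011010110100010011001. Highest set bit at position 30

30


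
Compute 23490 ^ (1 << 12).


23490 ^ (1 << 12) = 23490 ^ 4096 = 19394

19394


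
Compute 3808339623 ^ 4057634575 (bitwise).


0b11100010111111101010011010100111 ^ 0b11110001110110101001011100001111 = 0b10011001001000011000110101000 = 321139112

321139112


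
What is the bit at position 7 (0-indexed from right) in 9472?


0b10010100000000, position 7 = 0

0


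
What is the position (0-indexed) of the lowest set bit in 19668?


0b100110011010100. Lowest set bit at position 2

2


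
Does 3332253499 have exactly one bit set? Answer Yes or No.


0b11000110100111100010011100111011. Multiple bits set => No

No


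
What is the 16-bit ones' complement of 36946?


36946 ^ 65535 = 28589

28589


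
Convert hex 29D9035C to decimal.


29D9035C hex = 702088028 decimal

702088028


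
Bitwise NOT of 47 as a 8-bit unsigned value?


~0b101111 = 0b11010000 = 208 (8-bit unsigned)

208


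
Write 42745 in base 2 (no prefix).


42745 = 1010011011111001 in binary

1010011011111001


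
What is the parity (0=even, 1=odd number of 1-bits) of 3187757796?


0b10111110000000010101001011100100 has 14 ones => parity 0

0


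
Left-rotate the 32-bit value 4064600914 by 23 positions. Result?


Rotate 0b11110010010001001110001101010010 left by 23 (32-bit) = 0b10101001011110010010001001110001 = 2843288177

2843288177


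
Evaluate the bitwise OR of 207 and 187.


0b11001111 | 0b10111011 = 0b11111111 = 255

255


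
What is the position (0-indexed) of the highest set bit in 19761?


0b100110100110001. Highest set bit at position 14

14


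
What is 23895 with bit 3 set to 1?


23895 | (1 << 3) = 23895 | 8 = 23903

23903


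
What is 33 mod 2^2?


33 & 3 = 1

1


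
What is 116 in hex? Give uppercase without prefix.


116 = 74 hex

74


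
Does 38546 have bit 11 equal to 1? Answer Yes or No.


0b1001011010010010, bit 11 = 0. No

No


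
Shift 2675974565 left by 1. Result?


0b10011111100000000010000110100101 << 1 = 0b100111111000000000100001101001010 = 5351949130

5351949130


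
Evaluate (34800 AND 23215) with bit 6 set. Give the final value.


Step 1: 34800 & 23215 = 672
Step 2: 672 | (1 << 6) = 672 | 64 = 736

736


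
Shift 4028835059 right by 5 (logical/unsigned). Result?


0b11110000001000110010010011110011 >> 5 = 0b111100000010001100100100111 = 125901095

125901095


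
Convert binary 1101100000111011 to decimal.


1101100000111011 in decimal = 55355

55355


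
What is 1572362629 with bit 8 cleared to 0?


1572362629 & ~(1 << 8) = 1572362373

1572362373


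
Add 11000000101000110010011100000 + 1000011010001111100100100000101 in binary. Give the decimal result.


11000000101000110010011100000 + 1000011010001111100100100000101 = 1011011010111000010110111100101 = 1532767717

1532767717


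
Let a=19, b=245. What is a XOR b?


19 ^ 245 = 230

230


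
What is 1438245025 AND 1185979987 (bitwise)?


0b1010101101110011110000010100001 & 0b1000110101100001001111001010011 = 0b1000100101100001000000000000001 = 1152417793

1152417793


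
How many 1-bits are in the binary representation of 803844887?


0b101111111010011011001100010111 has 19 set bits

19


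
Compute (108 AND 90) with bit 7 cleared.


Step 1: 108 & 90 = 72
Step 2: 72 & ~(1 << 7) = 72

72


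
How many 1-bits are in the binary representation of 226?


0b11100010 has 4 set bits

4


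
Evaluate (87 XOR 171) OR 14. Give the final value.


Step 1: 87 ^ 171 = 252
Step 2: 252 | 14 = 254

254


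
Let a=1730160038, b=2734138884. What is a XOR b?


1730160038 ^ 2734138884 = 3319235490

3319235490


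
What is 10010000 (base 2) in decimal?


10010000 in decimal = 144

144


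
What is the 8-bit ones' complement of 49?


49 ^ 255 = 206

206


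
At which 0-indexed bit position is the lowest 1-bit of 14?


0b1110. Lowest set bit at position 1

1


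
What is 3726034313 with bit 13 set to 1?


3726034313 | (1 << 13) = 3726034313 | 8192 = 3726042505

3726042505


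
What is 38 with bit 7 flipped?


38 ^ (1 << 7) = 38 ^ 128 = 166

166


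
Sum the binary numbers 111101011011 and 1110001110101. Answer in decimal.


111101011011 + 1110001110101 = 10101111010000 = 11216

11216


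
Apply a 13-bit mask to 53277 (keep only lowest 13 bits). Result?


53277 & 8191 = 4125

4125


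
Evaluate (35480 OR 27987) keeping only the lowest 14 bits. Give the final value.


Step 1: 35480 | 27987 = 61403
Step 2: 61403 & 16383 = 12251

12251


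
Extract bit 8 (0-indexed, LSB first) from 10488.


0b10100011111000, position 8 = 0

0


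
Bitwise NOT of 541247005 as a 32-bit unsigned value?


~0b100000010000101100011000011101 = 0b11011111101111010011100111100010 = 3753720290 (32-bit unsigned)

3753720290


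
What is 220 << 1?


0b11011100 << 1 = 0b110111000 = 440

440


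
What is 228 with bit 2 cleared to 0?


228 & ~(1 << 2) = 224

224


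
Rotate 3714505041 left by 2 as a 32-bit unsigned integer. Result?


Rotate 0b11011101011001101101100101010001 left by 2 (32-bit) = 0b1110101100110110110010101000111 = 1973118279

1973118279


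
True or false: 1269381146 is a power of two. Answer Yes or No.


0b1001011101010010011100000011010. Multiple bits set => No

No


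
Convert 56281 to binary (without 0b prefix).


56281 = 1101101111011001 in binary

1101101111011001


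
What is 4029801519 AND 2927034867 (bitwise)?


0b11110000001100011110010000101111 & 0b10101110011101110000000111110011 = 0b10100000001100010000000000100011 = 2687565859

2687565859


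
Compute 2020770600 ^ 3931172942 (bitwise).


0b1111000011100101000001100101000 ^ 0b11101010010100001111000001001110 = 0b10010010001000100111001101100110 = 2451731302

2451731302


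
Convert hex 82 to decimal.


82 hex = 130 decimal

130


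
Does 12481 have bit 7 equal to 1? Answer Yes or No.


0b11000011000001, bit 7 = 1. Yes

Yes


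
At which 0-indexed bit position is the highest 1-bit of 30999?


0b111100100010111. Highest set bit at position 14

14


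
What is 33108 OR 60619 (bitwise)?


0b1000000101010100 | 0b1110110011001011 = 0b1110110111011111 = 60895

60895


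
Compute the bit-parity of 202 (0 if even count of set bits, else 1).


0b11001010 has 4 ones => parity 0

0


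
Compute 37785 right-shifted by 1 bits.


0b1001001110011001 >> 1 = 0b100100111001100 = 18892

18892


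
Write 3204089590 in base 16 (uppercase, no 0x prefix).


3204089590 = BEFA86F6 hex

BEFA86F6


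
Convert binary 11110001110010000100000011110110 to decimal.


11110001110010000100000011110110 in decimal = 4056432886

4056432886


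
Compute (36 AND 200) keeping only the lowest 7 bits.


Step 1: 36 & 200 = 0
Step 2: 0 & 127 = 0

0


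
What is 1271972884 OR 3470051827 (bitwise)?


0b1001011110100001100010000010100 | 0b11001110110101001100100111110011 = 0b11001111110101001100110111110111 = 3486830071

3486830071


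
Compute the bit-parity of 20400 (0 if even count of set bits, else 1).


0b100111110110000 has 8 ones => parity 0

0


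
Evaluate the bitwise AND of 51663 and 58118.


0b1100100111001111 & 0b1110001100000110 = 0b1100000100000110 = 49414

49414


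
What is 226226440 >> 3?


0b1101011110111111000100001000 >> 3 = 0b1101011110111111000100001 = 28278305

28278305


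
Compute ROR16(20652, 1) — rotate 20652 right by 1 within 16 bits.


Rotate 0b101000010101100 right by 1 (16-bit) = 0b10100001010110 = 10326

10326


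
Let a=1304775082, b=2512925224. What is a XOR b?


1304775082 ^ 2512925224 = 3624762242

3624762242


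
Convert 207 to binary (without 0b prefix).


207 = 11001111 in binary

11001111


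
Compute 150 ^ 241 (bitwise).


0b10010110 ^ 0b11110001 = 0b1100111 = 103

103


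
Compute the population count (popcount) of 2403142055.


0b10001111001111010000100110100111 has 17 set bits

17


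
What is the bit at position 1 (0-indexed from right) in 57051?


0b1101111011011011, position 1 = 1

1


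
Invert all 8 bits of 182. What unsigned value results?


182 ^ 255 = 73

73


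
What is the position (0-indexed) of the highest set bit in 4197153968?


0b11111010001010110111110010110000. Highest set bit at position 31

31


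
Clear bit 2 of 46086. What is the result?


46086 & ~(1 << 2) = 46082

46082


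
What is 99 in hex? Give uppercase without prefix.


99 = 63 hex

63


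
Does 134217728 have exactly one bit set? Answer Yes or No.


0b1000000000000000000000000000. Only one bit set => Yes

Yes


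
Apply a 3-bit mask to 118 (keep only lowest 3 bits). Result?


118 & 7 = 6

6


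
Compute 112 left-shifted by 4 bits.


0b1110000 << 4 = 0b11100000000 = 1792

1792


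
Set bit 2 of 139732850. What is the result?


139732850 | (1 << 2) = 139732850 | 4 = 139732854

139732854


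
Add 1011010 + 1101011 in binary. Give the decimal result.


1011010 + 1101011 = 11000101 = 197

197


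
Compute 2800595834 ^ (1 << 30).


2800595834 ^ (1 << 30) = 2800595834 ^ 1073741824 = 3874337658

3874337658


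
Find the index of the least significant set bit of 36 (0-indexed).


0b100100. Lowest set bit at position 2

2


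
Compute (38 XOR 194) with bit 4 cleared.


Step 1: 38 ^ 194 = 228
Step 2: 228 & ~(1 << 4) = 228

228


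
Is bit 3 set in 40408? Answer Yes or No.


0b1001110111011000, bit 3 = 1. Yes

Yes


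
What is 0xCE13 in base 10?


CE13 hex = 52755 decimal

52755


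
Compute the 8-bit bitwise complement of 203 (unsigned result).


~0b11001011 = 0b110100 = 52 (8-bit unsigned)

52


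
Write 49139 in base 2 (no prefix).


49139 = 1011111111110011 in binary

1011111111110011


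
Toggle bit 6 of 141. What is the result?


141 ^ (1 << 6) = 141 ^ 64 = 205

205


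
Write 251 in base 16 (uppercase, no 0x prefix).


251 = FB hex

FB


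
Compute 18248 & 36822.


0b100011101001000 & 0b1000111111010110 = 0b11101000000 = 1856

1856


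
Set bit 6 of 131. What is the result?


131 | (1 << 6) = 131 | 64 = 195

195


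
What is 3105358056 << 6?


0b10111001000110000000000011101000 << 6 = 0b10111001000110000000000011101000000000 = 198742915584

198742915584


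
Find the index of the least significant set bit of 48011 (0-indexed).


0b1011101110001011. Lowest set bit at position 0

0


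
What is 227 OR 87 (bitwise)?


0b11100011 | 0b1010111 = 0b11110111 = 247

247


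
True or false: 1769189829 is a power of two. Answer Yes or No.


0b1101001011100111011000111000101. Multiple bits set => No

No


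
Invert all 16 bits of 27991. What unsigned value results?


27991 ^ 65535 = 37544

37544


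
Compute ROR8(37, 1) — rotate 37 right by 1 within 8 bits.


Rotate 0b100101 right by 1 (8-bit) = 0b10010010 = 146

146


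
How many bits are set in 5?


0b101 has 2 set bits

2


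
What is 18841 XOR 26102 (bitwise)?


0b100100110011001 ^ 0b110010111110110 = 0b10110001101111 = 11375

11375


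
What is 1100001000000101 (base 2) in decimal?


1100001000000101 in decimal = 49669

49669


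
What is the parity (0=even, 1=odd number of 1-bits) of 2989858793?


0b10110010001101011001111111101001 has 19 ones => parity 1

1


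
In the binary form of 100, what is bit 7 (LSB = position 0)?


0b1100100, position 7 = 0

0


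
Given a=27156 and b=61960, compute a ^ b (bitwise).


27156 ^ 61960 = 38940

38940


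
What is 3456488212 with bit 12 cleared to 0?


3456488212 & ~(1 << 12) = 3456484116

3456484116


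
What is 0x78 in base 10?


78 hex = 120 decimal

120


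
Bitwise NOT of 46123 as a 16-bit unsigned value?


~0b1011010000101011 = 0b100101111010100 = 19412 (16-bit unsigned)

19412


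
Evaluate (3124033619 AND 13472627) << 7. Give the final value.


Step 1: 3124033619 & 13472627 = 299091
Step 2: 299091 << 7 = 38283648

38283648


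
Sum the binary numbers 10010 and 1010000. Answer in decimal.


10010 + 1010000 = 1100010 = 98

98


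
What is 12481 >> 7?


0b11000011000001 >> 7 = 0b1100001 = 97

97


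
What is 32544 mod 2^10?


32544 & 1023 = 800

800


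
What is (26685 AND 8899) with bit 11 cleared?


Step 1: 26685 & 8899 = 8193
Step 2: 8193 & ~(1 << 11) = 8193

8193


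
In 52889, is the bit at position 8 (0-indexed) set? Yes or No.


0b1100111010011001, bit 8 = 0. No

No


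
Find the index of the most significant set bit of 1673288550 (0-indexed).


0b1100011101111000101101101100110. Highest set bit at position 30

30


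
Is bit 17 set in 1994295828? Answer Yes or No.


0b1110110110111101000101000010100, bit 17 = 1. Yes

Yes


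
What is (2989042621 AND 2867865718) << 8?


Step 1: 2989042621 & 2867865718 = 2720016436
Step 2: 2720016436 << 8 = 696324207616

696324207616


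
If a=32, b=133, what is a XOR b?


32 ^ 133 = 165

165


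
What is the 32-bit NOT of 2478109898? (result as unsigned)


~0b10010011101101001111010011001010 = 0b1101100010010110000101100110101 = 1816857397 (32-bit unsigned)

1816857397


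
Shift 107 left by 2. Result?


0b1101011 << 2 = 0b110101100 = 428

428


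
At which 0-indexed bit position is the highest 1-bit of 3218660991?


0b10111111110110001101111001111111. Highest set bit at position 31

31


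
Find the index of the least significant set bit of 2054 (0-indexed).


0b100000000110. Lowest set bit at position 1

1


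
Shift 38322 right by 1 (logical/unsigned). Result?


0b1001010110110010 >> 1 = 0b100101011011001 = 19161

19161


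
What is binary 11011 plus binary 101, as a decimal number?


11011 + 101 = 100000 = 32

32


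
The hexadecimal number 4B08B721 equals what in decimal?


4B08B721 hex = 1258862369 decimal

1258862369


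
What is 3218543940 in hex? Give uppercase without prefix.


3218543940 = BFD71544 hex

BFD71544


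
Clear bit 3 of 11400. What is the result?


11400 & ~(1 << 3) = 11392

11392


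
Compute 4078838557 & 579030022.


0b11110011000111100010001100011101 & 0b100010100000110100110000000110 = 0b100010000000100000000000000100 = 570556420

570556420


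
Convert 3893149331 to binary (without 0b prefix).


3893149331 = 11101000000011001011111010010011 in binary

11101000000011001011111010010011


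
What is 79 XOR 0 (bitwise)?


0b1001111 ^ 0b0 = 0b1001111 = 79

79


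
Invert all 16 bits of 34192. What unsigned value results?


34192 ^ 65535 = 31343

31343


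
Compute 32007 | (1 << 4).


32007 | (1 << 4) = 32007 | 16 = 32023

32023


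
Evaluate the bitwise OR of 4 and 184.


0b100 | 0b10111000 = 0b10111100 = 188

188


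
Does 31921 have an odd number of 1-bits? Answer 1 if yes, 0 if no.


0b111110010110001 has 9 ones => parity 1

1


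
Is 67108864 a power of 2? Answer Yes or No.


0b100000000000000000000000000. Only one bit set => Yes

Yes


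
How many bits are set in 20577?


0b101000001100001 has 5 set bits

5


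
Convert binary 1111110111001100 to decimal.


1111110111001100 in decimal = 64972

64972


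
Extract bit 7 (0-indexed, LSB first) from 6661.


0b1101000000101, position 7 = 0

0


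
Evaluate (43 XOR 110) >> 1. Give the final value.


Step 1: 43 ^ 110 = 69
Step 2: 69 >> 1 = 34

34


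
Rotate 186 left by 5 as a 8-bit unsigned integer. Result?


Rotate 0b10111010 left by 5 (8-bit) = 0b1010111 = 87

87


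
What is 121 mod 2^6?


121 & 63 = 57

57


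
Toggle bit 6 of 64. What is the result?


64 ^ (1 << 6) = 64 ^ 64 = 0

0


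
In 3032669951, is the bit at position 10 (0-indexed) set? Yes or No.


0b10110100110000101101111011111111, bit 10 = 1. Yes

Yes


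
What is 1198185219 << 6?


0b1000111011010101101101100000011 << 6 = 0b1000111011010101101101100000011000000 = 76683854016

76683854016


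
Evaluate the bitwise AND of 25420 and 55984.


0b110001101001100 & 0b1101101010110000 = 0b100001000000000 = 16896

16896


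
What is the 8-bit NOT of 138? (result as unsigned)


~0b10001010 = 0b1110101 = 117 (8-bit unsigned)

117


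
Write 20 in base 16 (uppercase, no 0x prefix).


20 = 14 hex

14


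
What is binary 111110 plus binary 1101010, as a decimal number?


111110 + 1101010 = 10101000 = 168

168


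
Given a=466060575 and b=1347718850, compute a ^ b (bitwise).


466060575 ^ 1347718850 = 1267928029

1267928029


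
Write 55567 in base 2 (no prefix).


55567 = 1101100100001111 in binary

1101100100001111


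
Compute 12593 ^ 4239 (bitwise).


0b11000100110001 ^ 0b1000010001111 = 0b10000110111110 = 8638

8638


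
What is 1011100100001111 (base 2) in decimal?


1011100100001111 in decimal = 47375

47375


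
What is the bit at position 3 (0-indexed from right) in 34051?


0b1000010100000011, position 3 = 0

0


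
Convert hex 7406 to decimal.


7406 hex = 29702 decimal

29702


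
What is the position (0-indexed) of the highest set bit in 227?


0b11100011. Highest set bit at position 7

7


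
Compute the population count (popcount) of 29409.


0b111001011100001 has 8 set bits

8


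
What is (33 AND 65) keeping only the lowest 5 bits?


Step 1: 33 & 65 = 1
Step 2: 1 & 31 = 1

1


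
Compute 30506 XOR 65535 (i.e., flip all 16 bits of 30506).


30506 ^ 65535 = 35029

35029


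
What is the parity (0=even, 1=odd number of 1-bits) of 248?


0b11111000 has 5 ones => parity 1

1


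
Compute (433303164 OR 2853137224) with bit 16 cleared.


Step 1: 433303164 | 2853137224 = 3152015228
Step 2: 3152015228 & ~(1 << 16) = 3151949692

3151949692


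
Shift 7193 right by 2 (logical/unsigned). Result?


0b1110000011001 >> 2 = 0b11100000110 = 1798

1798


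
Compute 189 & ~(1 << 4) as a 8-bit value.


189 & ~(1 << 4) = 173

173


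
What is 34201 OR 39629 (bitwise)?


0b1000010110011001 | 0b1001101011001101 = 0b1001111111011101 = 40925

40925


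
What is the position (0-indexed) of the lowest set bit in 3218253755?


0b10111111110100101010011110111011. Lowest set bit at position 0

0


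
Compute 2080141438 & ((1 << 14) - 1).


2080141438 & 16383 = 12414

12414


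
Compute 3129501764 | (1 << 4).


3129501764 | (1 << 4) = 3129501764 | 16 = 3129501780

3129501780


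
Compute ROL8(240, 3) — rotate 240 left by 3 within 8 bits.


Rotate 0b11110000 left by 3 (8-bit) = 0b10000111 = 135

135


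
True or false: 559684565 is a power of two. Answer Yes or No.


0b100001010111000001101111010101. Multiple bits set => No

No


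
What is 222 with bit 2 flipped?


222 ^ (1 << 2) = 222 ^ 4 = 218

218


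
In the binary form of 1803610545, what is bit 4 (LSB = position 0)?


0b1101011100000001110100110110001, position 4 = 1

1


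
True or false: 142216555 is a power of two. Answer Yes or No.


0b1000011110100000110101101011. Multiple bits set => No

No


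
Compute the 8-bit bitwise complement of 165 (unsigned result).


~0b10100101 = 0b1011010 = 90 (8-bit unsigned)

90


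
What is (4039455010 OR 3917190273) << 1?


Step 1: 4039455010 | 3917190273 = 4194284963
Step 2: 4194284963 << 1 = 8388569926

8388569926


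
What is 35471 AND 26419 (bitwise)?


0b1000101010001111 & 0b110011100110011 = 0b1000000011 = 515

515


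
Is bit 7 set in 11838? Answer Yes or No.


0b10111000111110, bit 7 = 0. No

No


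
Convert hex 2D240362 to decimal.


2D240362 hex = 757334882 decimal

757334882


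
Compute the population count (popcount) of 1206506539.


0b1000111111010011101010000101011 has 17 set bits

17


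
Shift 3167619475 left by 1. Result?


0b10111100110011100000100110010011 << 1 = 0b101111001100111000001001100100110 = 6335238950

6335238950


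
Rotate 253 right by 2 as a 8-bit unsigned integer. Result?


Rotate 0b11111101 right by 2 (8-bit) = 0b1111111 = 127

127


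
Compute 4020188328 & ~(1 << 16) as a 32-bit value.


4020188328 & ~(1 << 16) = 4020122792

4020122792


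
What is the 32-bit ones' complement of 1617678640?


1617678640 ^ 4294967295 = 2677288655

2677288655


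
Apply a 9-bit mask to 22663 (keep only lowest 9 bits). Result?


22663 & 511 = 135

135


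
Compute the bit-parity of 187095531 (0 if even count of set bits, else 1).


0b1011001001101101100111101011 has 17 ones => parity 1

1


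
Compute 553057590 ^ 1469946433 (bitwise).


0b100000111101101111110100110110 ^ 0b1010111100111011001101001000001 = 0b1110111011010110110011101110111 = 2003527543

2003527543


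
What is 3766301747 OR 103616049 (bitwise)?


0b11100000011111010011010000110011 | 0b110001011010000111000110001 = 0b11100110011111010011111000110011 = 3866967603

3866967603


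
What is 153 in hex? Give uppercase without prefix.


153 = 99 hex

99


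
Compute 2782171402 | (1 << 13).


2782171402 | (1 << 13) = 2782171402 | 8192 = 2782179594

2782179594


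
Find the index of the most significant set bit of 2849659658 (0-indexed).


0b10101001110110100101101100001010. Highest set bit at position 31

31


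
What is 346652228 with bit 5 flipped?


346652228 ^ (1 << 5) = 346652228 ^ 32 = 346652260

346652260


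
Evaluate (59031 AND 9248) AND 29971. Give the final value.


Step 1: 59031 & 9248 = 9216
Step 2: 9216 & 29971 = 9216

9216


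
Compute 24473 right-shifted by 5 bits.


0b101111110011001 >> 5 = 0b1011111100 = 764

764


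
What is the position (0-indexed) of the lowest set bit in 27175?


0b110101000100111. Lowest set bit at position 0

0


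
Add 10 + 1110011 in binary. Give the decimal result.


10 + 1110011 = 1110101 = 117

117


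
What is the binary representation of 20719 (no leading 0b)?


20719 = 101000011101111 in binary

101000011101111


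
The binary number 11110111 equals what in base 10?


11110111 in decimal = 247

247


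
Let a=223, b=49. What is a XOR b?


223 ^ 49 = 238

238


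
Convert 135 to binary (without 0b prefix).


135 = 10000111 in binary

10000111


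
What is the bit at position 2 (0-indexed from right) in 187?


0b10111011, position 2 = 0

0


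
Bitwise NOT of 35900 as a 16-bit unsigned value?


~0b1000110000111100 = 0b111001111000011 = 29635 (16-bit unsigned)

29635


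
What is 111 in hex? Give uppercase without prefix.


111 = 6F hex

6F


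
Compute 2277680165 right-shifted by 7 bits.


0b10000111110000101010010000100101 >> 7 = 0b1000011111000010101001000 = 17794376

17794376


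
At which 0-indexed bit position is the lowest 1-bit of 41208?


0b1010000011111000. Lowest set bit at position 3

3


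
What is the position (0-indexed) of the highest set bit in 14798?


0b11100111001110. Highest set bit at position 13

13


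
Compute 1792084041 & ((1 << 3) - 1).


1792084041 & 7 = 1

1


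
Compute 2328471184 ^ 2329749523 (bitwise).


0b10001010110010011010011010010000 ^ 0b10001010110111010010100000010011 = 0b101001000111010000011 = 1347203

1347203


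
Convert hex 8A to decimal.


8A hex = 138 decimal

138


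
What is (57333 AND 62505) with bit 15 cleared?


Step 1: 57333 & 62505 = 54305
Step 2: 54305 & ~(1 << 15) = 21537

21537


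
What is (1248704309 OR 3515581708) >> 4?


Step 1: 1248704309 | 3515581708 = 3689920317
Step 2: 3689920317 >> 4 = 230620019

230620019


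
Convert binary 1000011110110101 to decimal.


1000011110110101 in decimal = 34741

34741


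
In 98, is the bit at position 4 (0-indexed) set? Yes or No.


0b1100010, bit 4 = 0. No

No


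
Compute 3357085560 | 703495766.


0b11001000000110010000111101111000 | 0b101001111011100111111001010110 = 0b11101001111111110111111101111110 = 3925835646

3925835646


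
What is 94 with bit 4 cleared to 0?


94 & ~(1 << 4) = 78

78


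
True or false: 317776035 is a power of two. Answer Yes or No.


0b10010111100001110000010100011. Multiple bits set => No

No


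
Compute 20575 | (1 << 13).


20575 | (1 << 13) = 20575 | 8192 = 28767

28767


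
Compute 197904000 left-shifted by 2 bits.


0b1011110010111100011010000000 << 2 = 0b101111001011110001101000000000 = 791616000

791616000


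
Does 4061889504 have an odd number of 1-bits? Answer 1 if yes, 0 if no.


0b11110010000110111000001111100000 has 15 ones => parity 1

1


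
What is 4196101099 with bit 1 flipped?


4196101099 ^ (1 << 1) = 4196101099 ^ 2 = 4196101097

4196101097


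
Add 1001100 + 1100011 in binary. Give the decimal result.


1001100 + 1100011 = 10101111 = 175

175


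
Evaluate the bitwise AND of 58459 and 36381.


0b1110010001011011 & 0b1000111000011101 = 0b1000010000011001 = 33817

33817


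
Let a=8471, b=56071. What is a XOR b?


8471 ^ 56071 = 64016

64016


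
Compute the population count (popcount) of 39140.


0b1001100011100100 has 7 set bits

7


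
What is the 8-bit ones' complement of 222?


222 ^ 255 = 33

33


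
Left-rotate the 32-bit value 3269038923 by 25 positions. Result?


Rotate 0b11000010110110011001001101001011 left by 25 (32-bit) = 0b10010111100001011011001100100110 = 2542121766

2542121766


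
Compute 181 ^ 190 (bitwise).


0b10110101 ^ 0b10111110 = 0b1011 = 11

11


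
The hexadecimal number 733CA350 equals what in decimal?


733CA350 hex = 1933353808 decimal

1933353808


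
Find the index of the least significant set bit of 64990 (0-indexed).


0b1111110111011110. Lowest set bit at position 1

1
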